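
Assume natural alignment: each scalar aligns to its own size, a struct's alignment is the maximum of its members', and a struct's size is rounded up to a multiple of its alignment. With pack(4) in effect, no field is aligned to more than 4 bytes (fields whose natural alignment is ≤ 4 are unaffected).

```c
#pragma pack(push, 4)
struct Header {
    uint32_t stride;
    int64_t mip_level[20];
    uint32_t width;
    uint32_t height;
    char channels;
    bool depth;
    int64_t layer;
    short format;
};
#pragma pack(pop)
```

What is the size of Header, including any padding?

188

stride at 0 (size 4, align 4) → ends 4
mip_level at 4 (size 160, align 4) → ends 164
width at 164 (size 4, align 4) → ends 168
height at 168 (size 4, align 4) → ends 172
channels at 172 (size 1, align 1) → ends 173
depth at 173 (size 1, align 1) → ends 174
pad 2 to align 4 for layer
layer at 176 (size 8, align 4) → ends 184
format at 184 (size 2, align 2) → ends 186
tail pad 2 to reach multiple of 4
total 188 bytes, alignment 4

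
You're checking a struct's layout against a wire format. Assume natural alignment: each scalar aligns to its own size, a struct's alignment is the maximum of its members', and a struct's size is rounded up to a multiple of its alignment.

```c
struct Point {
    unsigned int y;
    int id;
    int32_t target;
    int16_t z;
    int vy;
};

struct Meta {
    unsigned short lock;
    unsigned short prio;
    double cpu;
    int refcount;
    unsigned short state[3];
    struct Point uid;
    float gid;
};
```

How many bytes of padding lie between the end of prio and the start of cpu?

Point: 0..4  y  (4B, 4-aligned); 4..8  id  (4B, 4-aligned); 8..12  target  (4B, 4-aligned); 12..14  z  (2B, 2-aligned); 14..16  -- padding (2B); 16..20  vy  (4B, 4-aligned); sizeof = 20, alignof = 4
0..2  lock  (2B, 2-aligned)
2..4  prio  (2B, 2-aligned)
4..8  -- padding (4B)
8..16  cpu  (8B, 8-aligned)

4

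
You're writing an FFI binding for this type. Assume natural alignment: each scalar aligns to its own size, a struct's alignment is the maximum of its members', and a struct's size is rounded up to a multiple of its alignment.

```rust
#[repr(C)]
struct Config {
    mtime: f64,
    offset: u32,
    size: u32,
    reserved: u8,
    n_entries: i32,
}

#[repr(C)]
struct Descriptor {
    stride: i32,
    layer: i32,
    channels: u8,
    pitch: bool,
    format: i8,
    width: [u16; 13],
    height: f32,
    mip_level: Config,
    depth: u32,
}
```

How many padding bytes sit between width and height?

2

Config: @0: mtime [8B, align 8] → 8; @8: offset [4B, align 4] → 12; @12: size [4B, align 4] → 16; @16: reserved [1B, align 1] → 17; +3 pad (align 4); @20: n_entries [4B, align 4] → 24; size 24, align 8
@0: stride [4B, align 4] → 4
@4: layer [4B, align 4] → 8
@8: channels [1B, align 1] → 9
@9: pitch [1B, align 1] → 10
@10: format [1B, align 1] → 11
+1 pad (align 2)
@12: width [26B, align 2] → 38
+2 pad (align 4)
@40: height [4B, align 4] → 44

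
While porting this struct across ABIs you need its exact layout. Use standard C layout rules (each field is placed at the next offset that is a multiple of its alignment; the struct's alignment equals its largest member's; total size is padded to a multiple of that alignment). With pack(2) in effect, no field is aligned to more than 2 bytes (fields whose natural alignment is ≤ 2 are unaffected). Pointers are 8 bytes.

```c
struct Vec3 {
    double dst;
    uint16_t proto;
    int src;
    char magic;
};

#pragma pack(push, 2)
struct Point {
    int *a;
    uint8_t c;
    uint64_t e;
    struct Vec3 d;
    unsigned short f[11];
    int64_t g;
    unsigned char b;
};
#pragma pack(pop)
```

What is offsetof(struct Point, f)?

42

Vec3: @0: dst [8B, align 8] → 8; @8: proto [2B, align 2] → 10; +2 pad (align 4); @12: src [4B, align 4] → 16; @16: magic [1B, align 1] → 17; +7 tail pad (align 8); size 24, align 8
@0: a [8B, align 2] → 8
@8: c [1B, align 1] → 9
+1 pad (align 2)
@10: e [8B, align 2] → 18
@18: d [24B, align 2] → 42
@42: f [22B, align 2] → 64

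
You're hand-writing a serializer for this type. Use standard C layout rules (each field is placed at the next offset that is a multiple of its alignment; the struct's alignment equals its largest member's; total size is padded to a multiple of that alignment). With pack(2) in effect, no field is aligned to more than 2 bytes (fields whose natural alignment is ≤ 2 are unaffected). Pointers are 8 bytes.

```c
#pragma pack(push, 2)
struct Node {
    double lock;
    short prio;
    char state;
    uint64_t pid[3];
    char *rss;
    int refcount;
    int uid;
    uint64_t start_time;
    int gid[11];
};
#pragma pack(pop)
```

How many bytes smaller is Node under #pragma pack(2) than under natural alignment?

8

natural layout:
  @0: lock [8B, align 8] → 8
  @8: prio [2B, align 2] → 10
  @10: state [1B, align 1] → 11
  +5 pad (align 8)
  @16: pid [24B, align 8] → 40
  @40: rss [8B, align 8] → 48
  @48: refcount [4B, align 4] → 52
  @52: uid [4B, align 4] → 56
  @56: start_time [8B, align 8] → 64
  @64: gid [44B, align 4] → 108
  +4 tail pad (align 8)
  size 112, align 8
packed(2) layout:
  @0: lock [8B, align 2] → 8
  @8: prio [2B, align 2] → 10
  @10: state [1B, align 1] → 11
  +1 pad (align 2)
  @12: pid [24B, align 2] → 36
  @36: rss [8B, align 2] → 44
  @44: refcount [4B, align 2] → 48
  @48: uid [4B, align 2] → 52
  @52: start_time [8B, align 2] → 60
  @60: gid [44B, align 2] → 104
  size 104, align 2
112 − 104 = 8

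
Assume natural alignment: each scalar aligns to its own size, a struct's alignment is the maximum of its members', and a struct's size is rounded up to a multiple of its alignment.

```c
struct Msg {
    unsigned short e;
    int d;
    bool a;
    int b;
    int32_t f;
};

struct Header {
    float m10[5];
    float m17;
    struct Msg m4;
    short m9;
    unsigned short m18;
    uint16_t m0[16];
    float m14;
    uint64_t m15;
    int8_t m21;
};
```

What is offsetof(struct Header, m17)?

Msg: e at 0 (size 2, align 2) → ends 2; pad 2 to align 4 for d; d at 4 (size 4, align 4) → ends 8; a at 8 (size 1, align 1) → ends 9; pad 3 to align 4 for b; b at 12 (size 4, align 4) → ends 16; f at 16 (size 4, align 4) → ends 20; total 20 bytes, alignment 4
m10 at 0 (size 20, align 4) → ends 20
m17 at 20 (size 4, align 4) → ends 24

20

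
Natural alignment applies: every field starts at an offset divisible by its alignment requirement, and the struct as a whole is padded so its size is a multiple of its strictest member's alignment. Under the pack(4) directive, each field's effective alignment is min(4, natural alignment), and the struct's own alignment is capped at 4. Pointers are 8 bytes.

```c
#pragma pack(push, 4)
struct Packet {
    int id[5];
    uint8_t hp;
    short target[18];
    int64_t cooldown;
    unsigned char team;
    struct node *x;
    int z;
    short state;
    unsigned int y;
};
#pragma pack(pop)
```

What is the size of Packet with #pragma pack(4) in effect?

92

0..20  id  (20B, 4-aligned)
20..21  hp  (1B, 1-aligned)
21..22  -- padding (1B)
22..58  target  (36B, 2-aligned)
58..60  -- padding (2B)
60..68  cooldown  (8B, 4-aligned)
68..69  team  (1B, 1-aligned)
69..72  -- padding (3B)
72..80  x  (8B, 4-aligned)
80..84  z  (4B, 4-aligned)
84..86  state  (2B, 2-aligned)
86..88  -- padding (2B)
88..92  y  (4B, 4-aligned)
sizeof = 92, alignof = 4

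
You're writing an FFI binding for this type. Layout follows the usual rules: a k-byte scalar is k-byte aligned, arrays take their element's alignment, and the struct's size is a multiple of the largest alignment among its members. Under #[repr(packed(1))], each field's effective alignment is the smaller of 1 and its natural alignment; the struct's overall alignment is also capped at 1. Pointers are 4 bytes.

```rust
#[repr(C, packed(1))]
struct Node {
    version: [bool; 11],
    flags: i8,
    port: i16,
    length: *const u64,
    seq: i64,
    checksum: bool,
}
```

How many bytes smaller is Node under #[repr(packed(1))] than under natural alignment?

13

natural layout:
  version at 0 (size 11, align 1) → ends 11
  flags at 11 (size 1, align 1) → ends 12
  port at 12 (size 2, align 2) → ends 14
  pad 2 to align 4 for length
  length at 16 (size 4, align 4) → ends 20
  pad 4 to align 8 for seq
  seq at 24 (size 8, align 8) → ends 32
  checksum at 32 (size 1, align 1) → ends 33
  tail pad 7 to reach multiple of 8
  total 40 bytes, alignment 8
packed(1) layout:
  version at 0 (size 11, align 1) → ends 11
  flags at 11 (size 1, align 1) → ends 12
  port at 12 (size 2, align 1) → ends 14
  length at 14 (size 4, align 1) → ends 18
  seq at 18 (size 8, align 1) → ends 26
  checksum at 26 (size 1, align 1) → ends 27
  total 27 bytes, alignment 1
40 − 27 = 13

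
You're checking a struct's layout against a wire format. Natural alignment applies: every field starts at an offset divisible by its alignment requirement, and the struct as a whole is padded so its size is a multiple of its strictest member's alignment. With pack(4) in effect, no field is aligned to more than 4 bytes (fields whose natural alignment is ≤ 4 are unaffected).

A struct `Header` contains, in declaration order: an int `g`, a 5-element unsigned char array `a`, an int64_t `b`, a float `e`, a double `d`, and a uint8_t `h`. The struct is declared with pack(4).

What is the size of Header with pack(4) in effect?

36

0..4  g  (4B, 4-aligned)
4..9  a  (5B, 1-aligned)
9..12  -- padding (3B)
12..20  b  (8B, 4-aligned)
20..24  e  (4B, 4-aligned)
24..32  d  (8B, 4-aligned)
32..33  h  (1B, 1-aligned)
33..36  -- tail padding (3B)
sizeof = 36, alignof = 4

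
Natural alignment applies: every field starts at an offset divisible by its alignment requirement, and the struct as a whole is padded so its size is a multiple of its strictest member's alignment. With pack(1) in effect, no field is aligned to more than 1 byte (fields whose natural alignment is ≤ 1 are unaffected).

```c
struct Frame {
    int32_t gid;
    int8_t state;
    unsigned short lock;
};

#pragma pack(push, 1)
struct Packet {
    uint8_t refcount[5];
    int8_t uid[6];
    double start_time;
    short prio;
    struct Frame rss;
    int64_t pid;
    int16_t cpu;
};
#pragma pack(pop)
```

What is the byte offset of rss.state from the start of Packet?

25

Frame: 0..4  gid  (4B, 4-aligned); 4..5  state  (1B, 1-aligned); 5..6  -- padding (1B); 6..8  lock  (2B, 2-aligned); sizeof = 8, alignof = 4
0..5  refcount  (5B, 1-aligned)
5..11  uid  (6B, 1-aligned)
11..19  start_time  (8B, 1-aligned)
19..21  prio  (2B, 1-aligned)
21..29  rss  (8B, 1-aligned)
within Frame: state at 4
21 + 4 = 25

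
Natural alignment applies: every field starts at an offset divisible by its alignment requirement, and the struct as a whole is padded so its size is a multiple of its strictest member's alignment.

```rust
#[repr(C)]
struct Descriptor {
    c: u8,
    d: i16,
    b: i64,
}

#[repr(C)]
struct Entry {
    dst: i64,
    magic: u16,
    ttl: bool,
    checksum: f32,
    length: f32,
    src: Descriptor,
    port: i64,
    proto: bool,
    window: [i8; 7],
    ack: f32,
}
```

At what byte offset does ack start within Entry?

56

Descriptor: c at 0 (size 1, align 1) → ends 1; pad 1 to align 2 for d; d at 2 (size 2, align 2) → ends 4; pad 4 to align 8 for b; b at 8 (size 8, align 8) → ends 16; total 16 bytes, alignment 8
dst at 0 (size 8, align 8) → ends 8
magic at 8 (size 2, align 2) → ends 10
ttl at 10 (size 1, align 1) → ends 11
pad 1 to align 4 for checksum
checksum at 12 (size 4, align 4) → ends 16
length at 16 (size 4, align 4) → ends 20
pad 4 to align 8 for src
src at 24 (size 16, align 8) → ends 40
port at 40 (size 8, align 8) → ends 48
proto at 48 (size 1, align 1) → ends 49
window at 49 (size 7, align 1) → ends 56
ack at 56 (size 4, align 4) → ends 60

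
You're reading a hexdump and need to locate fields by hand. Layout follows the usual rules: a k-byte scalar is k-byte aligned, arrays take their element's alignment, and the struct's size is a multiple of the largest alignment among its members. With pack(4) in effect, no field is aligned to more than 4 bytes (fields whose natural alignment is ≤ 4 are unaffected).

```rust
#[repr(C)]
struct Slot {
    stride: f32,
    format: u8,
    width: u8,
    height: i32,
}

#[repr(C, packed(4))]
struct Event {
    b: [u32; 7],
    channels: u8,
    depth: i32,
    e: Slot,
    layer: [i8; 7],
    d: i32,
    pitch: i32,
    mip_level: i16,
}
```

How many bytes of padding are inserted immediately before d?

1

Slot: stride at 0 (size 4, align 4) → ends 4; format at 4 (size 1, align 1) → ends 5; width at 5 (size 1, align 1) → ends 6; pad 2 to align 4 for height; height at 8 (size 4, align 4) → ends 12; total 12 bytes, alignment 4
b at 0 (size 28, align 4) → ends 28
channels at 28 (size 1, align 1) → ends 29
pad 3 to align 4 for depth
depth at 32 (size 4, align 4) → ends 36
e at 36 (size 12, align 4) → ends 48
layer at 48 (size 7, align 1) → ends 55
pad 1 to align 4 for d
d at 56 (size 4, align 4) → ends 60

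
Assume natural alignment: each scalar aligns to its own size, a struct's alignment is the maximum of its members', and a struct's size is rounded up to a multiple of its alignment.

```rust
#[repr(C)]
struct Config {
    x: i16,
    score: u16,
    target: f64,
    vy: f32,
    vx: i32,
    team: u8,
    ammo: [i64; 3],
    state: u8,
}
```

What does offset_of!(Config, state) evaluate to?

56

0..2  x  (2B, 2-aligned)
2..4  score  (2B, 2-aligned)
4..8  -- padding (4B)
8..16  target  (8B, 8-aligned)
16..20  vy  (4B, 4-aligned)
20..24  vx  (4B, 4-aligned)
24..25  team  (1B, 1-aligned)
25..32  -- padding (7B)
32..56  ammo  (24B, 8-aligned)
56..57  state  (1B, 1-aligned)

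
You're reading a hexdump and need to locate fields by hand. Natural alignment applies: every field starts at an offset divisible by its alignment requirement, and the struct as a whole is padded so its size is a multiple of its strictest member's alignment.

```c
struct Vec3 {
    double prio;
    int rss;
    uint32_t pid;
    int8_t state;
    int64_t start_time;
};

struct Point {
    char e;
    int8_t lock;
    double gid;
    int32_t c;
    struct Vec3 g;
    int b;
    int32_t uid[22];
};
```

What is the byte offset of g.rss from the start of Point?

Vec3: 0..8  prio  (8B, 8-aligned); 8..12  rss  (4B, 4-aligned); 12..16  pid  (4B, 4-aligned); 16..17  state  (1B, 1-aligned); 17..24  -- padding (7B); 24..32  start_time  (8B, 8-aligned); sizeof = 32, alignof = 8
0..1  e  (1B, 1-aligned)
1..2  lock  (1B, 1-aligned)
2..8  -- padding (6B)
8..16  gid  (8B, 8-aligned)
16..20  c  (4B, 4-aligned)
20..24  -- padding (4B)
24..56  g  (32B, 8-aligned)
within Vec3: rss at 8
24 + 8 = 32

32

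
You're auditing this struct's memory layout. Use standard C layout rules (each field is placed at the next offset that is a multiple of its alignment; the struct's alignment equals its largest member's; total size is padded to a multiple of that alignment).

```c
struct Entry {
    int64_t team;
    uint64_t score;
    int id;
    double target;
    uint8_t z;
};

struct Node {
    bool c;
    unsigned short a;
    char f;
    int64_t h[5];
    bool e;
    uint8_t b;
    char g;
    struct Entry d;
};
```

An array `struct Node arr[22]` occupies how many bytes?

Entry: team at 0 (size 8, align 8) → ends 8; score at 8 (size 8, align 8) → ends 16; id at 16 (size 4, align 4) → ends 20; pad 4 to align 8 for target; target at 24 (size 8, align 8) → ends 32; z at 32 (size 1, align 1) → ends 33; tail pad 7 to reach multiple of 8; total 40 bytes, alignment 8
c at 0 (size 1, align 1) → ends 1
pad 1 to align 2 for a
a at 2 (size 2, align 2) → ends 4
f at 4 (size 1, align 1) → ends 5
pad 3 to align 8 for h
h at 8 (size 40, align 8) → ends 48
e at 48 (size 1, align 1) → ends 49
b at 49 (size 1, align 1) → ends 50
g at 50 (size 1, align 1) → ends 51
pad 5 to align 8 for d
d at 56 (size 40, align 8) → ends 96
total 96 bytes, alignment 8
array of 22: 22 × 96 = 2112

2112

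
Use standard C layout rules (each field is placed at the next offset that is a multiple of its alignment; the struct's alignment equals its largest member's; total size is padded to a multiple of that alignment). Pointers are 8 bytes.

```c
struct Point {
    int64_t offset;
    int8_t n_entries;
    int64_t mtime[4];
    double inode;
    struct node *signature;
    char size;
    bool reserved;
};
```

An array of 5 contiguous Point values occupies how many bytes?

offset at 0 (size 8, align 8) → ends 8
n_entries at 8 (size 1, align 1) → ends 9
pad 7 to align 8 for mtime
mtime at 16 (size 32, align 8) → ends 48
inode at 48 (size 8, align 8) → ends 56
signature at 56 (size 8, align 8) → ends 64
size at 64 (size 1, align 1) → ends 65
reserved at 65 (size 1, align 1) → ends 66
tail pad 6 to reach multiple of 8
total 72 bytes, alignment 8
array of 5: 5 × 72 = 360

360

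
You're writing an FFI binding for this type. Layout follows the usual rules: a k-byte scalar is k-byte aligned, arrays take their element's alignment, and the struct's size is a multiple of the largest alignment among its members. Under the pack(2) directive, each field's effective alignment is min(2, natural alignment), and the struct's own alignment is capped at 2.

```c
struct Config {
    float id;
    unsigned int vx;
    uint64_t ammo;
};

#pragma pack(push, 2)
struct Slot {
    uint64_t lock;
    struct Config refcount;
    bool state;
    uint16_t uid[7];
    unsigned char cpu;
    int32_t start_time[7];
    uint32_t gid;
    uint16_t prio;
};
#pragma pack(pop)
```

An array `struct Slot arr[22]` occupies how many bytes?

1672

Config: id at 0 (size 4, align 4) → ends 4; vx at 4 (size 4, align 4) → ends 8; ammo at 8 (size 8, align 8) → ends 16; total 16 bytes, alignment 8
lock at 0 (size 8, align 2) → ends 8
refcount at 8 (size 16, align 2) → ends 24
state at 24 (size 1, align 1) → ends 25
pad 1 to align 2 for uid
uid at 26 (size 14, align 2) → ends 40
cpu at 40 (size 1, align 1) → ends 41
pad 1 to align 2 for start_time
start_time at 42 (size 28, align 2) → ends 70
gid at 70 (size 4, align 2) → ends 74
prio at 74 (size 2, align 2) → ends 76
total 76 bytes, alignment 2
array of 22: 22 × 76 = 1672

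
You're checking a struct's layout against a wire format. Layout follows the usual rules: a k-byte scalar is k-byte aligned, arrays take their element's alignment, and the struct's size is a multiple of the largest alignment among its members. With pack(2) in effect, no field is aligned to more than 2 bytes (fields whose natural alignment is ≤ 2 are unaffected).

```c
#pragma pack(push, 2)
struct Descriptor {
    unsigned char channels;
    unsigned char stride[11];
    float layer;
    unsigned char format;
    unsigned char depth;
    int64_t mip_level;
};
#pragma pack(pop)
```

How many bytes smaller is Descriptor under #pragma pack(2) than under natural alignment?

6

natural layout:
  @0: channels [1B, align 1] → 1
  @1: stride [11B, align 1] → 12
  @12: layer [4B, align 4] → 16
  @16: format [1B, align 1] → 17
  @17: depth [1B, align 1] → 18
  +6 pad (align 8)
  @24: mip_level [8B, align 8] → 32
  size 32, align 8
packed(2) layout:
  @0: channels [1B, align 1] → 1
  @1: stride [11B, align 1] → 12
  @12: layer [4B, align 2] → 16
  @16: format [1B, align 1] → 17
  @17: depth [1B, align 1] → 18
  @18: mip_level [8B, align 2] → 26
  size 26, align 2
32 − 26 = 6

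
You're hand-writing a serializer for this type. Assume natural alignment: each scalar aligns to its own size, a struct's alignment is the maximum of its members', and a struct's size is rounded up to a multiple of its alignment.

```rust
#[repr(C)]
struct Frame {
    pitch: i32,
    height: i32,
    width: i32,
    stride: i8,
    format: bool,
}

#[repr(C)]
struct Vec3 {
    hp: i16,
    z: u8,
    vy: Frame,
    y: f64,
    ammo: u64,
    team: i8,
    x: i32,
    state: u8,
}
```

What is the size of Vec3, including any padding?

56

Frame: 0..4  pitch  (4B, 4-aligned); 4..8  height  (4B, 4-aligned); 8..12  width  (4B, 4-aligned); 12..13  stride  (1B, 1-aligned); 13..14  format  (1B, 1-aligned); 14..16  -- tail padding (2B); sizeof = 16, alignof = 4
0..2  hp  (2B, 2-aligned)
2..3  z  (1B, 1-aligned)
3..4  -- padding (1B)
4..20  vy  (16B, 4-aligned)
20..24  -- padding (4B)
24..32  y  (8B, 8-aligned)
32..40  ammo  (8B, 8-aligned)
40..41  team  (1B, 1-aligned)
41..44  -- padding (3B)
44..48  x  (4B, 4-aligned)
48..49  state  (1B, 1-aligned)
49..56  -- tail padding (7B)
sizeof = 56, alignof = 8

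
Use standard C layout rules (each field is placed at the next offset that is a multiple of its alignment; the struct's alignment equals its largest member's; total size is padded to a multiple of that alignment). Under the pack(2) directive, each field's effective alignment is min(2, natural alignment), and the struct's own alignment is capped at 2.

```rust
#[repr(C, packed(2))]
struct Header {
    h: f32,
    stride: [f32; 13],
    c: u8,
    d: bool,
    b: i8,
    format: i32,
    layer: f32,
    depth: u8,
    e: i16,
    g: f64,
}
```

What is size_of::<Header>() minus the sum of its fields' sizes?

2

@0: h [4B, align 2] → 4
@4: stride [52B, align 2] → 56
@56: c [1B, align 1] → 57
@57: d [1B, align 1] → 58
@58: b [1B, align 1] → 59
+1 pad (align 2)
@60: format [4B, align 2] → 64
@64: layer [4B, align 2] → 68
@68: depth [1B, align 1] → 69
+1 pad (align 2)
@70: e [2B, align 2] → 72
@72: g [8B, align 2] → 80
size 80, align 2
data bytes 78, size 80 → padding 2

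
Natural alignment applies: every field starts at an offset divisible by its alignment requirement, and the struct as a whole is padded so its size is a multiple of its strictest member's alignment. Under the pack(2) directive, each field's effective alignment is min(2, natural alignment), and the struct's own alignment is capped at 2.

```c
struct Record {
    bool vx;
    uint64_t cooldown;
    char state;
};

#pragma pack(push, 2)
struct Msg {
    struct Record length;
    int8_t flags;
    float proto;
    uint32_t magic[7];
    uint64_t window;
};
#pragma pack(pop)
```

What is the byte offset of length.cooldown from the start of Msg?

Record: vx at 0 (size 1, align 1) → ends 1; pad 7 to align 8 for cooldown; cooldown at 8 (size 8, align 8) → ends 16; state at 16 (size 1, align 1) → ends 17; tail pad 7 to reach multiple of 8; total 24 bytes, alignment 8
length at 0 (size 24, align 2) → ends 24
within Record: cooldown at 8
0 + 8 = 8

8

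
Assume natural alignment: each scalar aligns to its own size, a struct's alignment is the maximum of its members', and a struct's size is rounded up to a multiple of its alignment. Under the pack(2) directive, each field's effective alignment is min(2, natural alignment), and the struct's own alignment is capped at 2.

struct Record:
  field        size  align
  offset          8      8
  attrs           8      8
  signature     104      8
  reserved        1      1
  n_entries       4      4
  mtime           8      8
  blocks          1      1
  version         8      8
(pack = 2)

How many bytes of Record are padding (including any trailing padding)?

0..8  offset  (8B, 2-aligned)
8..16  attrs  (8B, 2-aligned)
16..120  signature  (104B, 2-aligned)
120..121  reserved  (1B, 1-aligned)
121..122  -- padding (1B)
122..126  n_entries  (4B, 2-aligned)
126..134  mtime  (8B, 2-aligned)
134..135  blocks  (1B, 1-aligned)
135..136  -- padding (1B)
136..144  version  (8B, 2-aligned)
sizeof = 144, alignof = 2
data bytes 142, size 144 → padding 2

2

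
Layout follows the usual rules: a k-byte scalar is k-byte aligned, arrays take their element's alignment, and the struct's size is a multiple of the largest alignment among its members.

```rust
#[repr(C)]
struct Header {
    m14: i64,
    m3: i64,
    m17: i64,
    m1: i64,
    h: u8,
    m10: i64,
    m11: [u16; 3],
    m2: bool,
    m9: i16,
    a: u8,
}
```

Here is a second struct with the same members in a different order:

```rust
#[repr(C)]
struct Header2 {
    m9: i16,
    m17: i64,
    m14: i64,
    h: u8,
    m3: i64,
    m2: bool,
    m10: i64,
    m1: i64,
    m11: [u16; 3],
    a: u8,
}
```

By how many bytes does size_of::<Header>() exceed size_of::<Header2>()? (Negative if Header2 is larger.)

0..8  m14  (8B, 8-aligned)
8..16  m3  (8B, 8-aligned)
16..24  m17  (8B, 8-aligned)
24..32  m1  (8B, 8-aligned)
32..33  h  (1B, 1-aligned)
33..40  -- padding (7B)
40..48  m10  (8B, 8-aligned)
48..54  m11  (6B, 2-aligned)
54..55  m2  (1B, 1-aligned)
55..56  -- padding (1B)
56..58  m9  (2B, 2-aligned)
58..59  a  (1B, 1-aligned)
59..64  -- tail padding (5B)
sizeof = 64, alignof = 8
— Header2 —
0..2  m9  (2B, 2-aligned)
2..8  -- padding (6B)
8..16  m17  (8B, 8-aligned)
16..24  m14  (8B, 8-aligned)
24..25  h  (1B, 1-aligned)
25..32  -- padding (7B)
32..40  m3  (8B, 8-aligned)
40..41  m2  (1B, 1-aligned)
41..48  -- padding (7B)
48..56  m10  (8B, 8-aligned)
56..64  m1  (8B, 8-aligned)
64..70  m11  (6B, 2-aligned)
70..71  a  (1B, 1-aligned)
71..72  -- tail padding (1B)
sizeof = 72, alignof = 8
64 − 72 = -8

-8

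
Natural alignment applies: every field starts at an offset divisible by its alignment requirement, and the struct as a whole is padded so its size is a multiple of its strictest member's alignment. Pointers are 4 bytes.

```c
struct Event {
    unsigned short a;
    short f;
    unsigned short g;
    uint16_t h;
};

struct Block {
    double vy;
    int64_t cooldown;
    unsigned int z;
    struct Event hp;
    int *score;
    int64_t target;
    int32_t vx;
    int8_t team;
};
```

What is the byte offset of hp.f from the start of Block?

22

Event: @0: a [2B, align 2] → 2; @2: f [2B, align 2] → 4; @4: g [2B, align 2] → 6; @6: h [2B, align 2] → 8; size 8, align 2
@0: vy [8B, align 8] → 8
@8: cooldown [8B, align 8] → 16
@16: z [4B, align 4] → 20
@20: hp [8B, align 2] → 28
within Event: f at 2
20 + 2 = 22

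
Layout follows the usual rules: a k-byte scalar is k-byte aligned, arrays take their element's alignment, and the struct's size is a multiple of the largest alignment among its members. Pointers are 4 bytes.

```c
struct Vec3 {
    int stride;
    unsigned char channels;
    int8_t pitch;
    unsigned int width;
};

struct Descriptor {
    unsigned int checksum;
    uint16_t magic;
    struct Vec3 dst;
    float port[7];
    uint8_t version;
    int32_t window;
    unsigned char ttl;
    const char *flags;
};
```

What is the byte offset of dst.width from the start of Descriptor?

Vec3: 0..4  stride  (4B, 4-aligned); 4..5  channels  (1B, 1-aligned); 5..6  pitch  (1B, 1-aligned); 6..8  -- padding (2B); 8..12  width  (4B, 4-aligned); sizeof = 12, alignof = 4
0..4  checksum  (4B, 4-aligned)
4..6  magic  (2B, 2-aligned)
6..8  -- padding (2B)
8..20  dst  (12B, 4-aligned)
within Vec3: width at 8
8 + 8 = 16

16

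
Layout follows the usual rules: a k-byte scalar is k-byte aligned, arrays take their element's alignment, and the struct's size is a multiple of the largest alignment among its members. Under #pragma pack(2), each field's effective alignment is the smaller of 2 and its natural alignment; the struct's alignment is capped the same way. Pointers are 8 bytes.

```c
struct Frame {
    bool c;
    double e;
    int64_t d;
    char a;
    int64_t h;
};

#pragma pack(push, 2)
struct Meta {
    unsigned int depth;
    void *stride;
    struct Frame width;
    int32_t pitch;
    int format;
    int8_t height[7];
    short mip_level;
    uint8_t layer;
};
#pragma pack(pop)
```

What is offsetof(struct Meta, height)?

60

Frame: @0: c [1B, align 1] → 1; +7 pad (align 8); @8: e [8B, align 8] → 16; @16: d [8B, align 8] → 24; @24: a [1B, align 1] → 25; +7 pad (align 8); @32: h [8B, align 8] → 40; size 40, align 8
@0: depth [4B, align 2] → 4
@4: stride [8B, align 2] → 12
@12: width [40B, align 2] → 52
@52: pitch [4B, align 2] → 56
@56: format [4B, align 2] → 60
@60: height [7B, align 1] → 67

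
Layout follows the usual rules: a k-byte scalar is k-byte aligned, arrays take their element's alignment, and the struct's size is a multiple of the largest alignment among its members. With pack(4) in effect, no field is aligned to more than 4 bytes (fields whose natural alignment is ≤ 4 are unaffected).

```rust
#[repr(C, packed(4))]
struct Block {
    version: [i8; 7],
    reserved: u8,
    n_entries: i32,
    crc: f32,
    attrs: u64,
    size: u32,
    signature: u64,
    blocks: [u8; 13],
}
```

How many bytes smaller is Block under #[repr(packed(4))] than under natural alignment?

natural layout:
  @0: version [7B, align 1] → 7
  @7: reserved [1B, align 1] → 8
  @8: n_entries [4B, align 4] → 12
  @12: crc [4B, align 4] → 16
  @16: attrs [8B, align 8] → 24
  @24: size [4B, align 4] → 28
  +4 pad (align 8)
  @32: signature [8B, align 8] → 40
  @40: blocks [13B, align 1] → 53
  +3 tail pad (align 8)
  size 56, align 8
packed(4) layout:
  @0: version [7B, align 1] → 7
  @7: reserved [1B, align 1] → 8
  @8: n_entries [4B, align 4] → 12
  @12: crc [4B, align 4] → 16
  @16: attrs [8B, align 4] → 24
  @24: size [4B, align 4] → 28
  @28: signature [8B, align 4] → 36
  @36: blocks [13B, align 1] → 49
  +3 tail pad (align 4)
  size 52, align 4
56 − 52 = 4

4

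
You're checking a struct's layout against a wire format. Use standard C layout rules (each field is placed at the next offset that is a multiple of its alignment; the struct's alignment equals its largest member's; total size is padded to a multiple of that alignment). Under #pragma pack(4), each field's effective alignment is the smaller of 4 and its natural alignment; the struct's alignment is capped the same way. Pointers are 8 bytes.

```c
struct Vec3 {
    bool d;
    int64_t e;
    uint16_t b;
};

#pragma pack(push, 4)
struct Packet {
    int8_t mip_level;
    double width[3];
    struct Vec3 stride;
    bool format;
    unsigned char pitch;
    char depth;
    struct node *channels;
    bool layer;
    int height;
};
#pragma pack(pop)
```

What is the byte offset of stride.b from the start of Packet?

44

Vec3: @0: d [1B, align 1] → 1; +7 pad (align 8); @8: e [8B, align 8] → 16; @16: b [2B, align 2] → 18; +6 tail pad (align 8); size 24, align 8
@0: mip_level [1B, align 1] → 1
+3 pad (align 4)
@4: width [24B, align 4] → 28
@28: stride [24B, align 4] → 52
within Vec3: b at 16
28 + 16 = 44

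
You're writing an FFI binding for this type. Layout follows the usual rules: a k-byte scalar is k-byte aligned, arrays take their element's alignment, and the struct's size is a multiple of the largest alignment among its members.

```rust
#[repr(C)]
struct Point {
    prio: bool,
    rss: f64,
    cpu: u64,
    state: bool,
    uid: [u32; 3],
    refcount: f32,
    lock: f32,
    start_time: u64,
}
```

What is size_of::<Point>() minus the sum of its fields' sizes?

10

@0: prio [1B, align 1] → 1
+7 pad (align 8)
@8: rss [8B, align 8] → 16
@16: cpu [8B, align 8] → 24
@24: state [1B, align 1] → 25
+3 pad (align 4)
@28: uid [12B, align 4] → 40
@40: refcount [4B, align 4] → 44
@44: lock [4B, align 4] → 48
@48: start_time [8B, align 8] → 56
size 56, align 8
data bytes 46, size 56 → padding 10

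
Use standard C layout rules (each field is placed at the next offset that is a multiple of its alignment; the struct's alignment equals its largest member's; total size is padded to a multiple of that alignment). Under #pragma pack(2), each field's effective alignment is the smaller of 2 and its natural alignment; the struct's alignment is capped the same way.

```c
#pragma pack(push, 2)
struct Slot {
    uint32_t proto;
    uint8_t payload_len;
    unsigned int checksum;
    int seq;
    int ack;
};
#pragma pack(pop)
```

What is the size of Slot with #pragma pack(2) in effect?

proto at 0 (size 4, align 2) → ends 4
payload_len at 4 (size 1, align 1) → ends 5
pad 1 to align 2 for checksum
checksum at 6 (size 4, align 2) → ends 10
seq at 10 (size 4, align 2) → ends 14
ack at 14 (size 4, align 2) → ends 18
total 18 bytes, alignment 2

18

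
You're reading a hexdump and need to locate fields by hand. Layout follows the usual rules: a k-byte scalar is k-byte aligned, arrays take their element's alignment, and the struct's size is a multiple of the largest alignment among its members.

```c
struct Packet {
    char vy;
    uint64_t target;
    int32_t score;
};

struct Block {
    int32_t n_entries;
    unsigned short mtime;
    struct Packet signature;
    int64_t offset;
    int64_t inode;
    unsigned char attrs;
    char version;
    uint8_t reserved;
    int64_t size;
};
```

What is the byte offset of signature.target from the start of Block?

Packet: vy at 0 (size 1, align 1) → ends 1; pad 7 to align 8 for target; target at 8 (size 8, align 8) → ends 16; score at 16 (size 4, align 4) → ends 20; tail pad 4 to reach multiple of 8; total 24 bytes, alignment 8
n_entries at 0 (size 4, align 4) → ends 4
mtime at 4 (size 2, align 2) → ends 6
pad 2 to align 8 for signature
signature at 8 (size 24, align 8) → ends 32
within Packet: target at 8
8 + 8 = 16

16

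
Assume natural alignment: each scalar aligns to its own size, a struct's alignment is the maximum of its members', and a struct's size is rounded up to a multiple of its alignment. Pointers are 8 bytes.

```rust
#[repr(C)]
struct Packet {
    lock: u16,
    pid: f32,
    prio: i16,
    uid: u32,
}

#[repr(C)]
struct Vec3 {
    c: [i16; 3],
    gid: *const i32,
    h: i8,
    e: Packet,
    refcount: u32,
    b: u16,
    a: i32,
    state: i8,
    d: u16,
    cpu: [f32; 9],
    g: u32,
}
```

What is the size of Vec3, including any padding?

96

Packet: lock at 0 (size 2, align 2) → ends 2; pad 2 to align 4 for pid; pid at 4 (size 4, align 4) → ends 8; prio at 8 (size 2, align 2) → ends 10; pad 2 to align 4 for uid; uid at 12 (size 4, align 4) → ends 16; total 16 bytes, alignment 4
c at 0 (size 6, align 2) → ends 6
pad 2 to align 8 for gid
gid at 8 (size 8, align 8) → ends 16
h at 16 (size 1, align 1) → ends 17
pad 3 to align 4 for e
e at 20 (size 16, align 4) → ends 36
refcount at 36 (size 4, align 4) → ends 40
b at 40 (size 2, align 2) → ends 42
pad 2 to align 4 for a
a at 44 (size 4, align 4) → ends 48
state at 48 (size 1, align 1) → ends 49
pad 1 to align 2 for d
d at 50 (size 2, align 2) → ends 52
cpu at 52 (size 36, align 4) → ends 88
g at 88 (size 4, align 4) → ends 92
tail pad 4 to reach multiple of 8
total 96 bytes, alignment 8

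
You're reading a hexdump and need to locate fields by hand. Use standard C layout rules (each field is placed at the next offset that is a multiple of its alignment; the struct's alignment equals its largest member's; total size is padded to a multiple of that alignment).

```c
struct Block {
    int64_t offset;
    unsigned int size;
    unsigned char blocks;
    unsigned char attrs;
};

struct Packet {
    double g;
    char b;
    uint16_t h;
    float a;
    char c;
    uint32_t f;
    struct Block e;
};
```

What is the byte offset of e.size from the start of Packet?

32

Block: offset at 0 (size 8, align 8) → ends 8; size at 8 (size 4, align 4) → ends 12; blocks at 12 (size 1, align 1) → ends 13; attrs at 13 (size 1, align 1) → ends 14; tail pad 2 to reach multiple of 8; total 16 bytes, alignment 8
g at 0 (size 8, align 8) → ends 8
b at 8 (size 1, align 1) → ends 9
pad 1 to align 2 for h
h at 10 (size 2, align 2) → ends 12
a at 12 (size 4, align 4) → ends 16
c at 16 (size 1, align 1) → ends 17
pad 3 to align 4 for f
f at 20 (size 4, align 4) → ends 24
e at 24 (size 16, align 8) → ends 40
within Block: size at 8
24 + 8 = 32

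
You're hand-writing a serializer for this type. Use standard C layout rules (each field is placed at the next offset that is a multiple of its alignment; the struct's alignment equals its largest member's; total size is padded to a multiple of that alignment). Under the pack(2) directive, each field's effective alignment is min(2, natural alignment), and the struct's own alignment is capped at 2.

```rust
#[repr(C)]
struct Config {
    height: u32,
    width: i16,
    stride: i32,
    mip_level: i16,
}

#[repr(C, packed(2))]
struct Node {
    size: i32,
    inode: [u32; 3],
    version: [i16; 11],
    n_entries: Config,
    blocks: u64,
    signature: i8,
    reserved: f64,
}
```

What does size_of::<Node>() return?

72

Config: 0..4  height  (4B, 4-aligned); 4..6  width  (2B, 2-aligned); 6..8  -- padding (2B); 8..12  stride  (4B, 4-aligned); 12..14  mip_level  (2B, 2-aligned); 14..16  -- tail padding (2B); sizeof = 16, alignof = 4
0..4  size  (4B, 2-aligned)
4..16  inode  (12B, 2-aligned)
16..38  version  (22B, 2-aligned)
38..54  n_entries  (16B, 2-aligned)
54..62  blocks  (8B, 2-aligned)
62..63  signature  (1B, 1-aligned)
63..64  -- padding (1B)
64..72  reserved  (8B, 2-aligned)
sizeof = 72, alignof = 2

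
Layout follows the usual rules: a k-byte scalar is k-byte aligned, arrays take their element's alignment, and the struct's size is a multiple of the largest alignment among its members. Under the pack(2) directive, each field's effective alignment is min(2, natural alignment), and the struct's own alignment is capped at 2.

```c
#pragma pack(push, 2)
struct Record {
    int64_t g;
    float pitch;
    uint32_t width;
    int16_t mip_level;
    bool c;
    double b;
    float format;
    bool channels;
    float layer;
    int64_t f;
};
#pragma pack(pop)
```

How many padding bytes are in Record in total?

0..8  g  (8B, 2-aligned)
8..12  pitch  (4B, 2-aligned)
12..16  width  (4B, 2-aligned)
16..18  mip_level  (2B, 2-aligned)
18..19  c  (1B, 1-aligned)
19..20  -- padding (1B)
20..28  b  (8B, 2-aligned)
28..32  format  (4B, 2-aligned)
32..33  channels  (1B, 1-aligned)
33..34  -- padding (1B)
34..38  layer  (4B, 2-aligned)
38..46  f  (8B, 2-aligned)
sizeof = 46, alignof = 2
data bytes 44, size 46 → padding 2

2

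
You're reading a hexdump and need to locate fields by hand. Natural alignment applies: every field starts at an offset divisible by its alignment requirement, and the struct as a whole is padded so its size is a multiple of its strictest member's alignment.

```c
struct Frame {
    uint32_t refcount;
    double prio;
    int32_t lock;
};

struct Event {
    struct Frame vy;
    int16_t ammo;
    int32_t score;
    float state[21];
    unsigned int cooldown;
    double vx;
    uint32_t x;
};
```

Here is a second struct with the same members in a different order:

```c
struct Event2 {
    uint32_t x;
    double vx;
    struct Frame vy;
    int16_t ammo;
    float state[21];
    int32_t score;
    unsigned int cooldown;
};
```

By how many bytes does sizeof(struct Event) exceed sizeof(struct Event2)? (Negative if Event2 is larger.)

0

Frame: 0..4  refcount  (4B, 4-aligned); 4..8  -- padding (4B); 8..16  prio  (8B, 8-aligned); 16..20  lock  (4B, 4-aligned); 20..24  -- tail padding (4B); sizeof = 24, alignof = 8
0..24  vy  (24B, 8-aligned)
24..26  ammo  (2B, 2-aligned)
26..28  -- padding (2B)
28..32  score  (4B, 4-aligned)
32..116  state  (84B, 4-aligned)
116..120  cooldown  (4B, 4-aligned)
120..128  vx  (8B, 8-aligned)
128..132  x  (4B, 4-aligned)
132..136  -- tail padding (4B)
sizeof = 136, alignof = 8
— Event2 —
0..4  x  (4B, 4-aligned)
4..8  -- padding (4B)
8..16  vx  (8B, 8-aligned)
16..40  vy  (24B, 8-aligned)
40..42  ammo  (2B, 2-aligned)
42..44  -- padding (2B)
44..128  state  (84B, 4-aligned)
128..132  score  (4B, 4-aligned)
132..136  cooldown  (4B, 4-aligned)
sizeof = 136, alignof = 8
136 − 136 = 0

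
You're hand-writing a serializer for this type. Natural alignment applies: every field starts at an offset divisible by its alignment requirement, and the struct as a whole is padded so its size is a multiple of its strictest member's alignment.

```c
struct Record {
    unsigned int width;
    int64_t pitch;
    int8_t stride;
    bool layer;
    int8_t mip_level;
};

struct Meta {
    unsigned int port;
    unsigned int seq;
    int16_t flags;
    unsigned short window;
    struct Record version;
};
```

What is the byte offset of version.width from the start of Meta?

16

Record: width at 0 (size 4, align 4) → ends 4; pad 4 to align 8 for pitch; pitch at 8 (size 8, align 8) → ends 16; stride at 16 (size 1, align 1) → ends 17; layer at 17 (size 1, align 1) → ends 18; mip_level at 18 (size 1, align 1) → ends 19; tail pad 5 to reach multiple of 8; total 24 bytes, alignment 8
port at 0 (size 4, align 4) → ends 4
seq at 4 (size 4, align 4) → ends 8
flags at 8 (size 2, align 2) → ends 10
window at 10 (size 2, align 2) → ends 12
pad 4 to align 8 for version
version at 16 (size 24, align 8) → ends 40
within Record: width at 0
16 + 0 = 16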